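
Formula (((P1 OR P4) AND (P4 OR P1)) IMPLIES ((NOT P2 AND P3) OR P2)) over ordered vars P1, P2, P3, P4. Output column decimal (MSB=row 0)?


Formula: (((P1 OR P4) AND (P4 OR P1)) IMPLIES ((NOT P2 AND P3) OR P2)) over P1, P2, P3, P4 (16 rows)
Evaluate each row (bits = P1,P2,P3,P4, MSB first):
  row 0 [0000]: (((0 OR 0) AND (0 OR 0)) IMPLIES ((NOT 0 AND 0) OR 0)) -> 1
  row 1 [0001]: (((0 OR 1) AND (1 OR 0)) IMPLIES ((NOT 0 AND 0) OR 0)) -> 0
  row 2 [0010]: (((0 OR 0) AND (0 OR 0)) IMPLIES ((NOT 0 AND 1) OR 0)) -> 1
  row 3 [0011]: (((0 OR 1) AND (1 OR 0)) IMPLIES ((NOT 0 AND 1) OR 0)) -> 1
  row 4 [0100]: (((0 OR 0) AND (0 OR 0)) IMPLIES ((NOT 1 AND 0) OR 1)) -> 1
  row 5 [0101]: (((0 OR 1) AND (1 OR 0)) IMPLIES ((NOT 1 AND 0) OR 1)) -> 1
  row 6 [0110]: (((0 OR 0) AND (0 OR 0)) IMPLIES ((NOT 1 AND 1) OR 1)) -> 1
  row 7 [0111]: (((0 OR 1) AND (1 OR 0)) IMPLIES ((NOT 1 AND 1) OR 1)) -> 1
  row 8 [1000]: (((1 OR 0) AND (0 OR 1)) IMPLIES ((NOT 0 AND 0) OR 0)) -> 0
  row 9 [1001]: (((1 OR 1) AND (1 OR 1)) IMPLIES ((NOT 0 AND 0) OR 0)) -> 0
  row 10 [1010]: (((1 OR 0) AND (0 OR 1)) IMPLIES ((NOT 0 AND 1) OR 0)) -> 1
  row 11 [1011]: (((1 OR 1) AND (1 OR 1)) IMPLIES ((NOT 0 AND 1) OR 0)) -> 1
  row 12 [1100]: (((1 OR 0) AND (0 OR 1)) IMPLIES ((NOT 1 AND 0) OR 1)) -> 1
  row 13 [1101]: (((1 OR 1) AND (1 OR 1)) IMPLIES ((NOT 1 AND 0) OR 1)) -> 1
  row 14 [1110]: (((1 OR 0) AND (0 OR 1)) IMPLIES ((NOT 1 AND 1) OR 1)) -> 1
  row 15 [1111]: (((1 OR 1) AND (1 OR 1)) IMPLIES ((NOT 1 AND 1) OR 1)) -> 1
Full result column, 4 rows per line (P1,P2 fixed per line; P3,P4 runs 00..11 left to right):
  rows 0-3 [P1,P2=00]: 1011  = hex B
  rows 4-7 [P1,P2=01]: 1111  = hex F
  rows 8-11 [P1,P2=10]: 0011  = hex 3
  rows 12-15 [P1,P2=11]: 1111  = hex F
Output column (row 0 .. row 15) = 1011111100111111
Output column grouped in 4s = 1011 1111 0011 1111 = 0xBF3F
Convert to decimal digit by digit (value = value*16 + digit):
  B -> 11
  11*16 + 15 (F) = 191
  191*16 + 3 = 3059
  3059*16 + 15 (F) = 48959
Decimal = 48959

48959


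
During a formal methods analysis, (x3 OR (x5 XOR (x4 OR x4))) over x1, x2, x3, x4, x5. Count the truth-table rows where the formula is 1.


Formula: (x3 OR (x5 XOR (x4 OR x4))) over 5 vars (32 rows)
Evaluate each row (x1, x2, x3, x4, x5 as bits, MSB first):
  row 0 [00000]: (0 OR (0 XOR (0 OR 0))) -> 0
  row 1 [00001]: (0 OR (1 XOR (0 OR 0))) -> 1
  row 2 [00010]: (0 OR (0 XOR (1 OR 1))) -> 1
  row 3 [00011]: (0 OR (1 XOR (1 OR 1))) -> 0
  row 4 [00100]: (1 OR (0 XOR (0 OR 0))) -> 1
  row 5 [00101]: (1 OR (1 XOR (0 OR 0))) -> 1
  row 6 [00110]: (1 OR (0 XOR (1 OR 1))) -> 1
  row 7 [00111]: (1 OR (1 XOR (1 OR 1))) -> 1
  row 8 [01000]: (0 OR (0 XOR (0 OR 0))) -> 0
  row 9 [01001]: (0 OR (1 XOR (0 OR 0))) -> 1
  row 10 [01010]: (0 OR (0 XOR (1 OR 1))) -> 1
  row 11 [01011]: (0 OR (1 XOR (1 OR 1))) -> 0
  row 12 [01100]: (1 OR (0 XOR (0 OR 0))) -> 1
  row 13 [01101]: (1 OR (1 XOR (0 OR 0))) -> 1
  row 14 [01110]: (1 OR (0 XOR (1 OR 1))) -> 1
  row 15 [01111]: (1 OR (1 XOR (1 OR 1))) -> 1
  row 16 [10000]: (0 OR (0 XOR (0 OR 0))) -> 0
  row 17 [10001]: (0 OR (1 XOR (0 OR 0))) -> 1
  row 18 [10010]: (0 OR (0 XOR (1 OR 1))) -> 1
  row 19 [10011]: (0 OR (1 XOR (1 OR 1))) -> 0
  row 20 [10100]: (1 OR (0 XOR (0 OR 0))) -> 1
  row 21 [10101]: (1 OR (1 XOR (0 OR 0))) -> 1
  row 22 [10110]: (1 OR (0 XOR (1 OR 1))) -> 1
  row 23 [10111]: (1 OR (1 XOR (1 OR 1))) -> 1
  row 24 [11000]: (0 OR (0 XOR (0 OR 0))) -> 0
  row 25 [11001]: (0 OR (1 XOR (0 OR 0))) -> 1
  row 26 [11010]: (0 OR (0 XOR (1 OR 1))) -> 1
  row 27 [11011]: (0 OR (1 XOR (1 OR 1))) -> 0
  row 28 [11100]: (1 OR (0 XOR (0 OR 0))) -> 1
  row 29 [11101]: (1 OR (1 XOR (0 OR 0))) -> 1
  row 30 [11110]: (1 OR (0 XOR (1 OR 1))) -> 1
  row 31 [11111]: (1 OR (1 XOR (1 OR 1))) -> 1
Full result column, 8 rows per line (x1,x2 fixed per line; x3,x4,x5 runs 000..111 left to right):
  rows 0-7 [x1,x2=00]: 01101111  (ones: 6)
  rows 8-15 [x1,x2=01]: 01101111  (ones: 6)
  rows 16-23 [x1,x2=10]: 01101111  (ones: 6)
  rows 24-31 [x1,x2=11]: 01101111  (ones: 6)
Count of 1-rows = 6+6+6+6 = 24

24


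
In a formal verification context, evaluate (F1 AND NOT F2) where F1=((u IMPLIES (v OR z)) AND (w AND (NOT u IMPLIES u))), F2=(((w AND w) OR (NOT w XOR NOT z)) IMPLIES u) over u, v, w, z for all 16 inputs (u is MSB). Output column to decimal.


F1 = ((u IMPLIES (v OR z)) AND (w AND (NOT u IMPLIES u)))
F2 = (((w AND w) OR (NOT w XOR NOT z)) IMPLIES u)
Counterexample to F1=>F2 is where F1=1 and F2=0.
Evaluate each row (bits = u,v,w,z, MSB first):
  row 0 [0000]: F1=0 F2=1 -> F1&~F2 -> 0
  row 1 [0001]: F1=0 F2=0 -> F1&~F2 -> 0
  row 2 [0010]: F1=0 F2=0 -> F1&~F2 -> 0
  row 3 [0011]: F1=0 F2=0 -> F1&~F2 -> 0
  row 4 [0100]: F1=0 F2=1 -> F1&~F2 -> 0
  row 5 [0101]: F1=0 F2=0 -> F1&~F2 -> 0
  row 6 [0110]: F1=0 F2=0 -> F1&~F2 -> 0
  row 7 [0111]: F1=0 F2=0 -> F1&~F2 -> 0
  row 8 [1000]: F1=0 F2=1 -> F1&~F2 -> 0
  row 9 [1001]: F1=0 F2=1 -> F1&~F2 -> 0
  row 10 [1010]: F1=0 F2=1 -> F1&~F2 -> 0
  row 11 [1011]: F1=1 F2=1 -> F1&~F2 -> 0
  row 12 [1100]: F1=0 F2=1 -> F1&~F2 -> 0
  row 13 [1101]: F1=0 F2=1 -> F1&~F2 -> 0
  row 14 [1110]: F1=1 F2=1 -> F1&~F2 -> 0
  row 15 [1111]: F1=1 F2=1 -> F1&~F2 -> 0
Full result column, 4 rows per line (u,v fixed per line; w,z runs 00..11 left to right):
  rows 0-3 [u,v=00]: 0000  = hex 0
  rows 4-7 [u,v=01]: 0000  = hex 0
  rows 8-11 [u,v=10]: 0000  = hex 0
  rows 12-15 [u,v=11]: 0000  = hex 0
Counterexample vector (row 0 .. row 15) = 0000000000000000
Output column grouped in 4s = 0000 0000 0000 0000 = 0x0000
Convert to decimal digit by digit (value = value*16 + digit):
  0 -> 0
  0*16 + 0 = 0
  0*16 + 0 = 0
  0*16 + 0 = 0
Decimal = 0

0


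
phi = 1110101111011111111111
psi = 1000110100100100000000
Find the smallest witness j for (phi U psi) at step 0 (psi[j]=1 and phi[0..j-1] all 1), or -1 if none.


(phi U psi) at 0: need smallest j with psi[j]=1 and phi[i]=1 for all i in [0,j).
Scan from step 0:
  step 0: psi=1 and phi held for [0,0) -> witness found
Witness step = 0

0


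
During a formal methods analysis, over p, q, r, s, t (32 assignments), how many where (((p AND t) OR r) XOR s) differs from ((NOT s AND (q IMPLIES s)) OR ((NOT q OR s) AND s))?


F1 = (((p AND t) OR r) XOR s)
F2 = ((NOT s AND (q IMPLIES s)) OR ((NOT q OR s) AND s))
Evaluate both on each of 32 rows (bits = p,q,r,s,t):
  row 0 [00000]: F1=0 F2=1 (differ) -> 1
  row 1 [00001]: F1=0 F2=1 (differ) -> 1
  row 2 [00010]: F1=1 F2=1 -> 0
  row 3 [00011]: F1=1 F2=1 -> 0
  row 4 [00100]: F1=1 F2=1 -> 0
  row 5 [00101]: F1=1 F2=1 -> 0
  row 6 [00110]: F1=0 F2=1 (differ) -> 1
  row 7 [00111]: F1=0 F2=1 (differ) -> 1
  row 8 [01000]: F1=0 F2=0 -> 0
  row 9 [01001]: F1=0 F2=0 -> 0
  row 10 [01010]: F1=1 F2=1 -> 0
  row 11 [01011]: F1=1 F2=1 -> 0
  row 12 [01100]: F1=1 F2=0 (differ) -> 1
  row 13 [01101]: F1=1 F2=0 (differ) -> 1
  row 14 [01110]: F1=0 F2=1 (differ) -> 1
  row 15 [01111]: F1=0 F2=1 (differ) -> 1
  row 16 [10000]: F1=0 F2=1 (differ) -> 1
  row 17 [10001]: F1=1 F2=1 -> 0
  row 18 [10010]: F1=1 F2=1 -> 0
  row 19 [10011]: F1=0 F2=1 (differ) -> 1
  row 20 [10100]: F1=1 F2=1 -> 0
  row 21 [10101]: F1=1 F2=1 -> 0
  row 22 [10110]: F1=0 F2=1 (differ) -> 1
  row 23 [10111]: F1=0 F2=1 (differ) -> 1
  row 24 [11000]: F1=0 F2=0 -> 0
  row 25 [11001]: F1=1 F2=0 (differ) -> 1
  row 26 [11010]: F1=1 F2=1 -> 0
  row 27 [11011]: F1=0 F2=1 (differ) -> 1
  row 28 [11100]: F1=1 F2=0 (differ) -> 1
  row 29 [11101]: F1=1 F2=0 (differ) -> 1
  row 30 [11110]: F1=0 F2=1 (differ) -> 1
  row 31 [11111]: F1=0 F2=1 (differ) -> 1
Full result column, 8 rows per line (p,q fixed per line; r,s,t runs 000..111 left to right):
  rows 0-7 [p,q=00]: 11000011  (ones: 4)
  rows 8-15 [p,q=01]: 00001111  (ones: 4)
  rows 16-23 [p,q=10]: 10010011  (ones: 4)
  rows 24-31 [p,q=11]: 01011111  (ones: 6)
Disagreements = 4+4+4+6 = 18

18


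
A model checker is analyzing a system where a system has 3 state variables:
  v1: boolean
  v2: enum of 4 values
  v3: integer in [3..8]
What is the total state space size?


State space = product of domain sizes of all variables.
Domain sizes:
  v1 (boolean): 2
  v2 (enum of 4 values): 4
  v3 (integer in [3..8]): 6
Product = 2 * 4 * 6 = 48

48


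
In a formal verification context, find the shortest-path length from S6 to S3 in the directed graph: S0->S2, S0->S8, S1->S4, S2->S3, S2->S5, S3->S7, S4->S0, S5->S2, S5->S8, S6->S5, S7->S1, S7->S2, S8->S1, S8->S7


BFS layer-by-layer from S6:
  dist 0: {S6}
  dist 1: {S5}
  dist 2: {S2, S8}
  dist 3: {S1, S3, S7}
  -> S3 reached at distance 3
Shortest path length = 3

3


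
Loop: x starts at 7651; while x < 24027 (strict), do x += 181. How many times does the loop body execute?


Step 1: x goes from 7651 toward 24027 by 181; the body runs while x<24027, so iterations = ceil((bound-start)/step)
Step 2: Distance=16376
Step 3: ceil(16376/181)=91

91


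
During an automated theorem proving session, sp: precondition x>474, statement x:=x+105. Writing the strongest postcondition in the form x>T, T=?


Formula: sp(P, x:=E) = exists old_x. (x = E[old_x/x]) AND P[old_x/x] (old_x is the value of x before the assignment; eliminate old_x by solving x = E[old_x/x] for old_x)
Step 1: Precondition P: x>474, i.e. old_x > 474
Step 2: Assignment gives x = old_x + 105, so old_x = x - 105
Step 3: Substitute into P: x - 105 > 474
Step 4: Simplify: x > 474+105 = 579

579


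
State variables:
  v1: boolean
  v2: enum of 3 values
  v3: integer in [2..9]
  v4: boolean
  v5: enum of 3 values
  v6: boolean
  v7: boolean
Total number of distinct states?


State space = product of domain sizes of all variables.
Domain sizes:
  v1 (boolean): 2
  v2 (enum of 3 values): 3
  v3 (integer in [2..9]): 8
  v4 (boolean): 2
  v5 (enum of 3 values): 3
  v6 (boolean): 2
  v7 (boolean): 2
Product = 2 * 3 * 8 * 2 * 3 * 2 * 2 = 1152

1152


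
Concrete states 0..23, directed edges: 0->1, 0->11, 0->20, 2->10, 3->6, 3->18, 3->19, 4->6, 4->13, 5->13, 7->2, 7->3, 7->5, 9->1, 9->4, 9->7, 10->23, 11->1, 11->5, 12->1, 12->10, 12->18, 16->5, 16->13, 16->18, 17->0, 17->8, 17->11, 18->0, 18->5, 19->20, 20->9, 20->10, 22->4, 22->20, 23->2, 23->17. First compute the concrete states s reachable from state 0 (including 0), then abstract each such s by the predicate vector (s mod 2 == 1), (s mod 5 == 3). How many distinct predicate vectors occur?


BFS from 0:
Concrete reachable: {0, 1, 2, 3, 4, 5, 6, 7, 8, 9, 10, 11, 13, 17, 18, 19, 20, 23}
Abstract via predicates (s mod 2 == 1), (s mod 5 == 3):
  (0,0) <- {0, 2, 4, 6, 10, 20}
  (0,1) <- {8, 18}
  (1,0) <- {1, 5, 7, 9, 11, 17, 19}
  (1,1) <- {3, 13, 23}
Distinct abstract states = 4

4


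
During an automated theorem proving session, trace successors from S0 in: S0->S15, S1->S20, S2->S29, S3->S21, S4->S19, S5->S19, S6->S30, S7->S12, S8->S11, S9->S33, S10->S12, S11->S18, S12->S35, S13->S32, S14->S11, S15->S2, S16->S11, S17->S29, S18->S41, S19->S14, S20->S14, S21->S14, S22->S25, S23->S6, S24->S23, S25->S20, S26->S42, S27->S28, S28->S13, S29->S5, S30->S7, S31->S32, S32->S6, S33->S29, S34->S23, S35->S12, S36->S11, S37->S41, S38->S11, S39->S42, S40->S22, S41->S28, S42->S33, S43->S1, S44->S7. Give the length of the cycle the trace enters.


Trace from S0 until a state repeats:
  S0 -> S15 -> S2 -> S29 -> S5 -> S19 -> S14 -> S11 -> S18 -> S41 -> S28 -> S13 -> S32 -> S6 -> S30 -> S7 -> S12 -> S35 -> S12
S12 first seen at step 16, revisited at step 18.
Cycle length = 18 - 16 = 2

2


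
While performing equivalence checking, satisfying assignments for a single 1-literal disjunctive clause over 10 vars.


Step 1: Total=2^10=1024
Step 2: Unsat when all 1 false: 2^9=512
Step 3: Sat=1024-512=512

512


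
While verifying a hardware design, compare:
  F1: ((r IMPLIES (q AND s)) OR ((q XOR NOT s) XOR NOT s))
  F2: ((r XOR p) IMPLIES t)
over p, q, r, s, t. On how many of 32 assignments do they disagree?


F1 = ((r IMPLIES (q AND s)) OR ((q XOR NOT s) XOR NOT s))
F2 = ((r XOR p) IMPLIES t)
Evaluate both on each of 32 rows (bits = p,q,r,s,t):
  row 0 [00000]: F1=1 F2=1 -> 0
  row 1 [00001]: F1=1 F2=1 -> 0
  row 2 [00010]: F1=1 F2=1 -> 0
  row 3 [00011]: F1=1 F2=1 -> 0
  row 4 [00100]: F1=0 F2=0 -> 0
  row 5 [00101]: F1=0 F2=1 (differ) -> 1
  row 6 [00110]: F1=0 F2=0 -> 0
  row 7 [00111]: F1=0 F2=1 (differ) -> 1
  row 8 [01000]: F1=1 F2=1 -> 0
  row 9 [01001]: F1=1 F2=1 -> 0
  row 10 [01010]: F1=1 F2=1 -> 0
  row 11 [01011]: F1=1 F2=1 -> 0
  row 12 [01100]: F1=1 F2=0 (differ) -> 1
  row 13 [01101]: F1=1 F2=1 -> 0
  row 14 [01110]: F1=1 F2=0 (differ) -> 1
  row 15 [01111]: F1=1 F2=1 -> 0
  row 16 [10000]: F1=1 F2=0 (differ) -> 1
  row 17 [10001]: F1=1 F2=1 -> 0
  row 18 [10010]: F1=1 F2=0 (differ) -> 1
  row 19 [10011]: F1=1 F2=1 -> 0
  row 20 [10100]: F1=0 F2=1 (differ) -> 1
  row 21 [10101]: F1=0 F2=1 (differ) -> 1
  row 22 [10110]: F1=0 F2=1 (differ) -> 1
  row 23 [10111]: F1=0 F2=1 (differ) -> 1
  row 24 [11000]: F1=1 F2=0 (differ) -> 1
  row 25 [11001]: F1=1 F2=1 -> 0
  row 26 [11010]: F1=1 F2=0 (differ) -> 1
  row 27 [11011]: F1=1 F2=1 -> 0
  row 28 [11100]: F1=1 F2=1 -> 0
  row 29 [11101]: F1=1 F2=1 -> 0
  row 30 [11110]: F1=1 F2=1 -> 0
  row 31 [11111]: F1=1 F2=1 -> 0
Full result column, 8 rows per line (p,q fixed per line; r,s,t runs 000..111 left to right):
  rows 0-7 [p,q=00]: 00000101  (ones: 2)
  rows 8-15 [p,q=01]: 00001010  (ones: 2)
  rows 16-23 [p,q=10]: 10101111  (ones: 6)
  rows 24-31 [p,q=11]: 10100000  (ones: 2)
Disagreements = 2+2+6+2 = 12

12


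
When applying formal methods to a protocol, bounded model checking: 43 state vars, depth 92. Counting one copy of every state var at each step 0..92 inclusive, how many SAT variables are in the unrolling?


BMC unrolls to depth k, creating one copy of each state var for steps 0..k.
Step count = 92 + 1 = 93 (steps 0 through 92)
Vars per step = 43
Total = 43 * 93 = 3999

3999


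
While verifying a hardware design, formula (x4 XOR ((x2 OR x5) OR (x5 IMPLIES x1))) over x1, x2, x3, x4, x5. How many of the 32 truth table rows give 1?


Formula: (x4 XOR ((x2 OR x5) OR (x5 IMPLIES x1))) over 5 vars (32 rows)
Evaluate each row (x1, x2, x3, x4, x5 as bits, MSB first):
  row 0 [00000]: (0 XOR ((0 OR 0) OR (0 IMPLIES 0))) -> 1
  row 1 [00001]: (0 XOR ((0 OR 1) OR (1 IMPLIES 0))) -> 1
  row 2 [00010]: (1 XOR ((0 OR 0) OR (0 IMPLIES 0))) -> 0
  row 3 [00011]: (1 XOR ((0 OR 1) OR (1 IMPLIES 0))) -> 0
  row 4 [00100]: (0 XOR ((0 OR 0) OR (0 IMPLIES 0))) -> 1
  row 5 [00101]: (0 XOR ((0 OR 1) OR (1 IMPLIES 0))) -> 1
  row 6 [00110]: (1 XOR ((0 OR 0) OR (0 IMPLIES 0))) -> 0
  row 7 [00111]: (1 XOR ((0 OR 1) OR (1 IMPLIES 0))) -> 0
  row 8 [01000]: (0 XOR ((1 OR 0) OR (0 IMPLIES 0))) -> 1
  row 9 [01001]: (0 XOR ((1 OR 1) OR (1 IMPLIES 0))) -> 1
  row 10 [01010]: (1 XOR ((1 OR 0) OR (0 IMPLIES 0))) -> 0
  row 11 [01011]: (1 XOR ((1 OR 1) OR (1 IMPLIES 0))) -> 0
  row 12 [01100]: (0 XOR ((1 OR 0) OR (0 IMPLIES 0))) -> 1
  row 13 [01101]: (0 XOR ((1 OR 1) OR (1 IMPLIES 0))) -> 1
  row 14 [01110]: (1 XOR ((1 OR 0) OR (0 IMPLIES 0))) -> 0
  row 15 [01111]: (1 XOR ((1 OR 1) OR (1 IMPLIES 0))) -> 0
  row 16 [10000]: (0 XOR ((0 OR 0) OR (0 IMPLIES 1))) -> 1
  row 17 [10001]: (0 XOR ((0 OR 1) OR (1 IMPLIES 1))) -> 1
  row 18 [10010]: (1 XOR ((0 OR 0) OR (0 IMPLIES 1))) -> 0
  row 19 [10011]: (1 XOR ((0 OR 1) OR (1 IMPLIES 1))) -> 0
  row 20 [10100]: (0 XOR ((0 OR 0) OR (0 IMPLIES 1))) -> 1
  row 21 [10101]: (0 XOR ((0 OR 1) OR (1 IMPLIES 1))) -> 1
  row 22 [10110]: (1 XOR ((0 OR 0) OR (0 IMPLIES 1))) -> 0
  row 23 [10111]: (1 XOR ((0 OR 1) OR (1 IMPLIES 1))) -> 0
  row 24 [11000]: (0 XOR ((1 OR 0) OR (0 IMPLIES 1))) -> 1
  row 25 [11001]: (0 XOR ((1 OR 1) OR (1 IMPLIES 1))) -> 1
  row 26 [11010]: (1 XOR ((1 OR 0) OR (0 IMPLIES 1))) -> 0
  row 27 [11011]: (1 XOR ((1 OR 1) OR (1 IMPLIES 1))) -> 0
  row 28 [11100]: (0 XOR ((1 OR 0) OR (0 IMPLIES 1))) -> 1
  row 29 [11101]: (0 XOR ((1 OR 1) OR (1 IMPLIES 1))) -> 1
  row 30 [11110]: (1 XOR ((1 OR 0) OR (0 IMPLIES 1))) -> 0
  row 31 [11111]: (1 XOR ((1 OR 1) OR (1 IMPLIES 1))) -> 0
Full result column, 8 rows per line (x1,x2 fixed per line; x3,x4,x5 runs 000..111 left to right):
  rows 0-7 [x1,x2=00]: 11001100  (ones: 4)
  rows 8-15 [x1,x2=01]: 11001100  (ones: 4)
  rows 16-23 [x1,x2=10]: 11001100  (ones: 4)
  rows 24-31 [x1,x2=11]: 11001100  (ones: 4)
Count of 1-rows = 4+4+4+4 = 16

16


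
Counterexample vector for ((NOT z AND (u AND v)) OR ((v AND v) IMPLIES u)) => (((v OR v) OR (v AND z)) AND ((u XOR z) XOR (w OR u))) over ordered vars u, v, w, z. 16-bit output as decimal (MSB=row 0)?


F1 = ((NOT z AND (u AND v)) OR ((v AND v) IMPLIES u))
F2 = (((v OR v) OR (v AND z)) AND ((u XOR z) XOR (w OR u)))
Counterexample to F1=>F2 is where F1=1 and F2=0.
Evaluate each row (bits = u,v,w,z, MSB first):
  row 0 [0000]: F1=1 F2=0 -> F1&~F2 -> 1
  row 1 [0001]: F1=1 F2=0 -> F1&~F2 -> 1
  row 2 [0010]: F1=1 F2=0 -> F1&~F2 -> 1
  row 3 [0011]: F1=1 F2=0 -> F1&~F2 -> 1
  row 4 [0100]: F1=0 F2=0 -> F1&~F2 -> 0
  row 5 [0101]: F1=0 F2=1 -> F1&~F2 -> 0
  row 6 [0110]: F1=0 F2=1 -> F1&~F2 -> 0
  row 7 [0111]: F1=0 F2=0 -> F1&~F2 -> 0
  row 8 [1000]: F1=1 F2=0 -> F1&~F2 -> 1
  row 9 [1001]: F1=1 F2=0 -> F1&~F2 -> 1
  row 10 [1010]: F1=1 F2=0 -> F1&~F2 -> 1
  row 11 [1011]: F1=1 F2=0 -> F1&~F2 -> 1
  row 12 [1100]: F1=1 F2=0 -> F1&~F2 -> 1
  row 13 [1101]: F1=1 F2=1 -> F1&~F2 -> 0
  row 14 [1110]: F1=1 F2=0 -> F1&~F2 -> 1
  row 15 [1111]: F1=1 F2=1 -> F1&~F2 -> 0
Full result column, 4 rows per line (u,v fixed per line; w,z runs 00..11 left to right):
  rows 0-3 [u,v=00]: 1111  = hex F
  rows 4-7 [u,v=01]: 0000  = hex 0
  rows 8-11 [u,v=10]: 1111  = hex F
  rows 12-15 [u,v=11]: 1010  = hex A
Counterexample vector (row 0 .. row 15) = 1111000011111010
Output column grouped in 4s = 1111 0000 1111 1010 = 0xF0FA
Convert to decimal digit by digit (value = value*16 + digit):
  F -> 15
  15*16 + 0 = 240
  240*16 + 15 (F) = 3855
  3855*16 + 10 (A) = 61690
Decimal = 61690

61690


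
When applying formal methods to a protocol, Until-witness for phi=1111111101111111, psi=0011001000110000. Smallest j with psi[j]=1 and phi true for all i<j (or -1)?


(phi U psi) at 0: need smallest j with psi[j]=1 and phi[i]=1 for all i in [0,j).
Scan from step 0:
  step 0: phi=1, psi=0 -> continue
  step 1: phi=1, psi=0 -> continue
  step 2: psi=1 and phi held for [0,2) -> witness found
Witness step = 2

2


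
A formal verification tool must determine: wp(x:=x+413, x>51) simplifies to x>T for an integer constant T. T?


Formula: wp(x:=E, P) = P[E/x] (substitute E for x in postcondition)
Step 1: Postcondition: x>51
Step 2: Substitute x+413 for x: x+413>51
Step 3: Solve for x: x > 51-413 = -362

-362


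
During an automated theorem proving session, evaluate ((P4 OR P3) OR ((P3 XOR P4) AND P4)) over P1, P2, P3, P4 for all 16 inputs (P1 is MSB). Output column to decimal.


Formula: ((P4 OR P3) OR ((P3 XOR P4) AND P4)) over P1, P2, P3, P4 (16 rows)
Evaluate each row (bits = P1,P2,P3,P4, MSB first):
  row 0 [0000]: ((0 OR 0) OR ((0 XOR 0) AND 0)) -> 0
  row 1 [0001]: ((1 OR 0) OR ((0 XOR 1) AND 1)) -> 1
  row 2 [0010]: ((0 OR 1) OR ((1 XOR 0) AND 0)) -> 1
  row 3 [0011]: ((1 OR 1) OR ((1 XOR 1) AND 1)) -> 1
  row 4 [0100]: ((0 OR 0) OR ((0 XOR 0) AND 0)) -> 0
  row 5 [0101]: ((1 OR 0) OR ((0 XOR 1) AND 1)) -> 1
  row 6 [0110]: ((0 OR 1) OR ((1 XOR 0) AND 0)) -> 1
  row 7 [0111]: ((1 OR 1) OR ((1 XOR 1) AND 1)) -> 1
  row 8 [1000]: ((0 OR 0) OR ((0 XOR 0) AND 0)) -> 0
  row 9 [1001]: ((1 OR 0) OR ((0 XOR 1) AND 1)) -> 1
  row 10 [1010]: ((0 OR 1) OR ((1 XOR 0) AND 0)) -> 1
  row 11 [1011]: ((1 OR 1) OR ((1 XOR 1) AND 1)) -> 1
  row 12 [1100]: ((0 OR 0) OR ((0 XOR 0) AND 0)) -> 0
  row 13 [1101]: ((1 OR 0) OR ((0 XOR 1) AND 1)) -> 1
  row 14 [1110]: ((0 OR 1) OR ((1 XOR 0) AND 0)) -> 1
  row 15 [1111]: ((1 OR 1) OR ((1 XOR 1) AND 1)) -> 1
Full result column, 4 rows per line (P1,P2 fixed per line; P3,P4 runs 00..11 left to right):
  rows 0-3 [P1,P2=00]: 0111  = hex 7
  rows 4-7 [P1,P2=01]: 0111  = hex 7
  rows 8-11 [P1,P2=10]: 0111  = hex 7
  rows 12-15 [P1,P2=11]: 0111  = hex 7
Output column (row 0 .. row 15) = 0111011101110111
Output column grouped in 4s = 0111 0111 0111 0111 = 0x7777
Convert to decimal digit by digit (value = value*16 + digit):
  7 -> 7
  7*16 + 7 = 119
  119*16 + 7 = 1911
  1911*16 + 7 = 30583
Decimal = 30583

30583


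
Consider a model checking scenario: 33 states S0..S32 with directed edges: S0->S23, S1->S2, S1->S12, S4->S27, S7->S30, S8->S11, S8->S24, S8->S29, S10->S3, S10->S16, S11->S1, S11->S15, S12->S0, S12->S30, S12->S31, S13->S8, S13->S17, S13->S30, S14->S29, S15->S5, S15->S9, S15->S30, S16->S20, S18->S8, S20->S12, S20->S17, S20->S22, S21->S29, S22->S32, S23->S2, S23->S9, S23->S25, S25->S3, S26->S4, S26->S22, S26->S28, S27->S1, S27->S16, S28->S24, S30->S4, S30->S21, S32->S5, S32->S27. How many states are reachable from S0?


BFS from S0:
  layer 0: {S0}
  layer 1: {S23}
  layer 2: {S2, S9, S25}
  layer 3: {S3}
Reachable set: {S0, S2, S3, S9, S23, S25}
Count = 6

6


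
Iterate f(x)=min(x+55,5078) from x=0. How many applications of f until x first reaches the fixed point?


Step 1: x=0, cap=5078, increment=55
Step 2: x grows by 55 each step until capped at 5078; fixed point is x=5078
Step 3: iterations = ceil(5078/55) = 93

93


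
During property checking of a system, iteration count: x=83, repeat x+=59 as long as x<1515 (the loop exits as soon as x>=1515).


Step 1: x goes from 83 toward 1515 by 59; the body runs while x<1515, so iterations = ceil((bound-start)/step)
Step 2: Distance=1432
Step 3: ceil(1432/59)=25

25


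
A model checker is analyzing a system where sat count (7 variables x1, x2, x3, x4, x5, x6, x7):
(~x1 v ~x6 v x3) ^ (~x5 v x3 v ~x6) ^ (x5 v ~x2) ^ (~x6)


CNF with 4 clauses over 7 vars (128 assignments).
An assignment satisfies CNF iff every clause has >=1 true literal.
Check each row (bits = x1,x2,x3,x4,x5,x6,x7; clause T/F shown):
  row 0 [0000000]: clauses=TTTT -> 1
  row 1 [0000001]: clauses=TTTT -> 1
  row 2 [0000010]: clauses=TTTF -> 0
  row 3 [0000011]: clauses=TTTF -> 0
  row 4 [0000100]: clauses=TTTT -> 1
  (every remaining row is evaluated the same way; all 128 results are listed next)
Full result column, 8 rows per line (x1,x2,x3,x4 fixed per line; x5,x6,x7 runs 000..111 left to right):
  rows 0-7 [x1,x2,x3,x4=0000]: 11001100  (ones: 4)
  rows 8-15 [x1,x2,x3,x4=0001]: 11001100  (ones: 4)
  rows 16-23 [x1,x2,x3,x4=0010]: 11001100  (ones: 4)
  rows 24-31 [x1,x2,x3,x4=0011]: 11001100  (ones: 4)
  rows 32-39 [x1,x2,x3,x4=0100]: 00001100  (ones: 2)
  rows 40-47 [x1,x2,x3,x4=0101]: 00001100  (ones: 2)
  rows 48-55 [x1,x2,x3,x4=0110]: 00001100  (ones: 2)
  rows 56-63 [x1,x2,x3,x4=0111]: 00001100  (ones: 2)
  rows 64-71 [x1,x2,x3,x4=1000]: 11001100  (ones: 4)
  rows 72-79 [x1,x2,x3,x4=1001]: 11001100  (ones: 4)
  rows 80-87 [x1,x2,x3,x4=1010]: 11001100  (ones: 4)
  rows 88-95 [x1,x2,x3,x4=1011]: 11001100  (ones: 4)
  rows 96-103 [x1,x2,x3,x4=1100]: 00001100  (ones: 2)
  rows 104-111 [x1,x2,x3,x4=1101]: 00001100  (ones: 2)
  rows 112-119 [x1,x2,x3,x4=1110]: 00001100  (ones: 2)
  rows 120-127 [x1,x2,x3,x4=1111]: 00001100  (ones: 2)
Satisfying assignments = 4+4+4+4+2+2+2+2+4+4+4+4+2+2+2+2 = 48

48


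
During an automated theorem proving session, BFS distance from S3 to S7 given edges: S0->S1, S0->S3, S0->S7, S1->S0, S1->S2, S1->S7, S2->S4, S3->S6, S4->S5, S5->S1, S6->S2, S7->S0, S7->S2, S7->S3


BFS layer-by-layer from S3:
  dist 0: {S3}
  dist 1: {S6}
  dist 2: {S2}
  dist 3: {S4}
  dist 4: {S5}
  dist 5: {S1}
  dist 6: {S0, S7}
  -> S7 reached at distance 6
Shortest path length = 6

6


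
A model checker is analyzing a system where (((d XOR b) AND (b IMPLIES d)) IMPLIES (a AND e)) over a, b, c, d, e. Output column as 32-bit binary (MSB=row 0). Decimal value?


Formula: (((d XOR b) AND (b IMPLIES d)) IMPLIES (a AND e)) over a, b, c, d, e (32 rows)
Evaluate each row (bits = a,b,c,d,e, MSB first):
  row 0 [00000]: (((0 XOR 0) AND (0 IMPLIES 0)) IMPLIES (0 AND 0)) -> 1
  row 1 [00001]: (((0 XOR 0) AND (0 IMPLIES 0)) IMPLIES (0 AND 1)) -> 1
  row 2 [00010]: (((1 XOR 0) AND (0 IMPLIES 1)) IMPLIES (0 AND 0)) -> 0
  row 3 [00011]: (((1 XOR 0) AND (0 IMPLIES 1)) IMPLIES (0 AND 1)) -> 0
  row 4 [00100]: (((0 XOR 0) AND (0 IMPLIES 0)) IMPLIES (0 AND 0)) -> 1
  row 5 [00101]: (((0 XOR 0) AND (0 IMPLIES 0)) IMPLIES (0 AND 1)) -> 1
  row 6 [00110]: (((1 XOR 0) AND (0 IMPLIES 1)) IMPLIES (0 AND 0)) -> 0
  row 7 [00111]: (((1 XOR 0) AND (0 IMPLIES 1)) IMPLIES (0 AND 1)) -> 0
  row 8 [01000]: (((0 XOR 1) AND (1 IMPLIES 0)) IMPLIES (0 AND 0)) -> 1
  row 9 [01001]: (((0 XOR 1) AND (1 IMPLIES 0)) IMPLIES (0 AND 1)) -> 1
  row 10 [01010]: (((1 XOR 1) AND (1 IMPLIES 1)) IMPLIES (0 AND 0)) -> 1
  row 11 [01011]: (((1 XOR 1) AND (1 IMPLIES 1)) IMPLIES (0 AND 1)) -> 1
  row 12 [01100]: (((0 XOR 1) AND (1 IMPLIES 0)) IMPLIES (0 AND 0)) -> 1
  row 13 [01101]: (((0 XOR 1) AND (1 IMPLIES 0)) IMPLIES (0 AND 1)) -> 1
  row 14 [01110]: (((1 XOR 1) AND (1 IMPLIES 1)) IMPLIES (0 AND 0)) -> 1
  row 15 [01111]: (((1 XOR 1) AND (1 IMPLIES 1)) IMPLIES (0 AND 1)) -> 1
  row 16 [10000]: (((0 XOR 0) AND (0 IMPLIES 0)) IMPLIES (1 AND 0)) -> 1
  row 17 [10001]: (((0 XOR 0) AND (0 IMPLIES 0)) IMPLIES (1 AND 1)) -> 1
  row 18 [10010]: (((1 XOR 0) AND (0 IMPLIES 1)) IMPLIES (1 AND 0)) -> 0
  row 19 [10011]: (((1 XOR 0) AND (0 IMPLIES 1)) IMPLIES (1 AND 1)) -> 1
  row 20 [10100]: (((0 XOR 0) AND (0 IMPLIES 0)) IMPLIES (1 AND 0)) -> 1
  row 21 [10101]: (((0 XOR 0) AND (0 IMPLIES 0)) IMPLIES (1 AND 1)) -> 1
  row 22 [10110]: (((1 XOR 0) AND (0 IMPLIES 1)) IMPLIES (1 AND 0)) -> 0
  row 23 [10111]: (((1 XOR 0) AND (0 IMPLIES 1)) IMPLIES (1 AND 1)) -> 1
  row 24 [11000]: (((0 XOR 1) AND (1 IMPLIES 0)) IMPLIES (1 AND 0)) -> 1
  row 25 [11001]: (((0 XOR 1) AND (1 IMPLIES 0)) IMPLIES (1 AND 1)) -> 1
  row 26 [11010]: (((1 XOR 1) AND (1 IMPLIES 1)) IMPLIES (1 AND 0)) -> 1
  row 27 [11011]: (((1 XOR 1) AND (1 IMPLIES 1)) IMPLIES (1 AND 1)) -> 1
  row 28 [11100]: (((0 XOR 1) AND (1 IMPLIES 0)) IMPLIES (1 AND 0)) -> 1
  row 29 [11101]: (((0 XOR 1) AND (1 IMPLIES 0)) IMPLIES (1 AND 1)) -> 1
  row 30 [11110]: (((1 XOR 1) AND (1 IMPLIES 1)) IMPLIES (1 AND 0)) -> 1
  row 31 [11111]: (((1 XOR 1) AND (1 IMPLIES 1)) IMPLIES (1 AND 1)) -> 1
Full result column, 4 rows per line (a,b,c fixed per line; d,e runs 00..11 left to right):
  rows 0-3 [a,b,c=000]: 1100  = hex C
  rows 4-7 [a,b,c=001]: 1100  = hex C
  rows 8-11 [a,b,c=010]: 1111  = hex F
  rows 12-15 [a,b,c=011]: 1111  = hex F
  rows 16-19 [a,b,c=100]: 1101  = hex D
  rows 20-23 [a,b,c=101]: 1101  = hex D
  rows 24-27 [a,b,c=110]: 1111  = hex F
  rows 28-31 [a,b,c=111]: 1111  = hex F
Output column (row 0 .. row 31) = 11001100111111111101110111111111
Output column grouped in 4s = 1100 1100 1111 1111 1101 1101 1111 1111 = 0xCCFFDDFF
Convert to decimal digit by digit (value = value*16 + digit):
  C -> 12
  12*16 + 12 (C) = 204
  204*16 + 15 (F) = 3279
  3279*16 + 15 (F) = 52479
  52479*16 + 13 (D) = 839677
  839677*16 + 13 (D) = 13434845
  13434845*16 + 15 (F) = 214957535
  214957535*16 + 15 (F) = 3439320575
Decimal = 3439320575

3439320575


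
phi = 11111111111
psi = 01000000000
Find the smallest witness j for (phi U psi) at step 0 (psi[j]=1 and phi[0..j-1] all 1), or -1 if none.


(phi U psi) at 0: need smallest j with psi[j]=1 and phi[i]=1 for all i in [0,j).
Scan from step 0:
  step 0: phi=1, psi=0 -> continue
  step 1: psi=1 and phi held for [0,1) -> witness found
Witness step = 1

1


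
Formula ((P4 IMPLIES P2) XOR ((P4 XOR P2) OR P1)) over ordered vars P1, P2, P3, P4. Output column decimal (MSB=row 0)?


Formula: ((P4 IMPLIES P2) XOR ((P4 XOR P2) OR P1)) over P1, P2, P3, P4 (16 rows)
Evaluate each row (bits = P1,P2,P3,P4, MSB first):
  row 0 [0000]: ((0 IMPLIES 0) XOR ((0 XOR 0) OR 0)) -> 1
  row 1 [0001]: ((1 IMPLIES 0) XOR ((1 XOR 0) OR 0)) -> 1
  row 2 [0010]: ((0 IMPLIES 0) XOR ((0 XOR 0) OR 0)) -> 1
  row 3 [0011]: ((1 IMPLIES 0) XOR ((1 XOR 0) OR 0)) -> 1
  row 4 [0100]: ((0 IMPLIES 1) XOR ((0 XOR 1) OR 0)) -> 0
  row 5 [0101]: ((1 IMPLIES 1) XOR ((1 XOR 1) OR 0)) -> 1
  row 6 [0110]: ((0 IMPLIES 1) XOR ((0 XOR 1) OR 0)) -> 0
  row 7 [0111]: ((1 IMPLIES 1) XOR ((1 XOR 1) OR 0)) -> 1
  row 8 [1000]: ((0 IMPLIES 0) XOR ((0 XOR 0) OR 1)) -> 0
  row 9 [1001]: ((1 IMPLIES 0) XOR ((1 XOR 0) OR 1)) -> 1
  row 10 [1010]: ((0 IMPLIES 0) XOR ((0 XOR 0) OR 1)) -> 0
  row 11 [1011]: ((1 IMPLIES 0) XOR ((1 XOR 0) OR 1)) -> 1
  row 12 [1100]: ((0 IMPLIES 1) XOR ((0 XOR 1) OR 1)) -> 0
  row 13 [1101]: ((1 IMPLIES 1) XOR ((1 XOR 1) OR 1)) -> 0
  row 14 [1110]: ((0 IMPLIES 1) XOR ((0 XOR 1) OR 1)) -> 0
  row 15 [1111]: ((1 IMPLIES 1) XOR ((1 XOR 1) OR 1)) -> 0
Full result column, 4 rows per line (P1,P2 fixed per line; P3,P4 runs 00..11 left to right):
  rows 0-3 [P1,P2=00]: 1111  = hex F
  rows 4-7 [P1,P2=01]: 0101  = hex 5
  rows 8-11 [P1,P2=10]: 0101  = hex 5
  rows 12-15 [P1,P2=11]: 0000  = hex 0
Output column (row 0 .. row 15) = 1111010101010000
Output column grouped in 4s = 1111 0101 0101 0000 = 0xF550
Convert to decimal digit by digit (value = value*16 + digit):
  F -> 15
  15*16 + 5 = 245
  245*16 + 5 = 3925
  3925*16 + 0 = 62800
Decimal = 62800

62800


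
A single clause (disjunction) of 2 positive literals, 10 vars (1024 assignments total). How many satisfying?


Step 1: Total=2^10=1024
Step 2: Unsat when all 2 false: 2^8=256
Step 3: Sat=1024-256=768

768


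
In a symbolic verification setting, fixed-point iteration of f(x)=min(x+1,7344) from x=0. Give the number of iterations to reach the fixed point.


Step 1: x=0, cap=7344, increment=1
Step 2: x grows by 1 each step until capped at 7344; fixed point is x=7344
Step 3: iterations = ceil(7344/1) = 7344

7344


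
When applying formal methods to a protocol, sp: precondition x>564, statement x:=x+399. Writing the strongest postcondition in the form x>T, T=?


Formula: sp(P, x:=E) = exists old_x. (x = E[old_x/x]) AND P[old_x/x] (old_x is the value of x before the assignment; eliminate old_x by solving x = E[old_x/x] for old_x)
Step 1: Precondition P: x>564, i.e. old_x > 564
Step 2: Assignment gives x = old_x + 399, so old_x = x - 399
Step 3: Substitute into P: x - 399 > 564
Step 4: Simplify: x > 564+399 = 963

963


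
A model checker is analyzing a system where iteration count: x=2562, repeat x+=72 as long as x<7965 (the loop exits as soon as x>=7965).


Step 1: x goes from 2562 toward 7965 by 72; the body runs while x<7965, so iterations = ceil((bound-start)/step)
Step 2: Distance=5403
Step 3: ceil(5403/72)=76

76


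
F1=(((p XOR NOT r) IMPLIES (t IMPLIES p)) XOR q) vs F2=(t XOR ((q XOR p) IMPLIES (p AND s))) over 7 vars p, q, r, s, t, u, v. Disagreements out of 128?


F1 = (((p XOR NOT r) IMPLIES (t IMPLIES p)) XOR q)
F2 = (t XOR ((q XOR p) IMPLIES (p AND s)))
Evaluate both on each of 128 rows (bits = p,q,r,s,t,u,v):
  row 0 [0000000]: F1=1 F2=1 -> 0
  row 1 [0000001]: F1=1 F2=1 -> 0
  row 2 [0000010]: F1=1 F2=1 -> 0
  row 3 [0000011]: F1=1 F2=1 -> 0
  row 4 [0000100]: F1=0 F2=0 -> 0
  (every remaining row is evaluated the same way; all 128 results are listed next)
Full result column, 8 rows per line (p,q,r,s fixed per line; t,u,v runs 000..111 left to right):
  rows 0-7 [p,q,r,s=0000]: 00000000  (ones: 0)
  rows 8-15 [p,q,r,s=0001]: 00000000  (ones: 0)
  rows 16-23 [p,q,r,s=0010]: 00001111  (ones: 4)
  rows 24-31 [p,q,r,s=0011]: 00001111  (ones: 4)
  rows 32-39 [p,q,r,s=0100]: 00000000  (ones: 0)
  rows 40-47 [p,q,r,s=0101]: 00000000  (ones: 0)
  rows 48-55 [p,q,r,s=0110]: 00001111  (ones: 4)
  rows 56-63 [p,q,r,s=0111]: 00001111  (ones: 4)
  rows 64-71 [p,q,r,s=1000]: 11110000  (ones: 4)
  rows 72-79 [p,q,r,s=1001]: 00001111  (ones: 4)
  rows 80-87 [p,q,r,s=1010]: 11110000  (ones: 4)
  rows 88-95 [p,q,r,s=1011]: 00001111  (ones: 4)
  rows 96-103 [p,q,r,s=1100]: 11110000  (ones: 4)
  rows 104-111 [p,q,r,s=1101]: 11110000  (ones: 4)
  rows 112-119 [p,q,r,s=1110]: 11110000  (ones: 4)
  rows 120-127 [p,q,r,s=1111]: 11110000  (ones: 4)
Disagreements = 0+0+4+4+0+0+4+4+4+4+4+4+4+4+4+4 = 48

48


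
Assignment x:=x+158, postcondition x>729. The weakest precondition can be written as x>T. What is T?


Formula: wp(x:=E, P) = P[E/x] (substitute E for x in postcondition)
Step 1: Postcondition: x>729
Step 2: Substitute x+158 for x: x+158>729
Step 3: Solve for x: x > 729-158 = 571

571


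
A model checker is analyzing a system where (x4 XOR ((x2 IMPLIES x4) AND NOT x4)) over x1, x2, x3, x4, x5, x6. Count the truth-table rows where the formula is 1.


Formula: (x4 XOR ((x2 IMPLIES x4) AND NOT x4)) over 6 vars (64 rows)
Evaluate each row (x1, x2, x3, x4, x5, x6 as bits, MSB first):
  row 0 [000000]: (0 XOR ((0 IMPLIES 0) AND NOT 0)) -> 1
  row 1 [000001]: (0 XOR ((0 IMPLIES 0) AND NOT 0)) -> 1
  row 2 [000010]: (0 XOR ((0 IMPLIES 0) AND NOT 0)) -> 1
  row 3 [000011]: (0 XOR ((0 IMPLIES 0) AND NOT 0)) -> 1
  row 4 [000100]: (1 XOR ((0 IMPLIES 1) AND NOT 1)) -> 1
  (every remaining row is evaluated the same way; all 64 results are listed next)
Full result column, 8 rows per line (x1,x2,x3 fixed per line; x4,x5,x6 runs 000..111 left to right):
  rows 0-7 [x1,x2,x3=000]: 11111111  (ones: 8)
  rows 8-15 [x1,x2,x3=001]: 11111111  (ones: 8)
  rows 16-23 [x1,x2,x3=010]: 00001111  (ones: 4)
  rows 24-31 [x1,x2,x3=011]: 00001111  (ones: 4)
  rows 32-39 [x1,x2,x3=100]: 11111111  (ones: 8)
  rows 40-47 [x1,x2,x3=101]: 11111111  (ones: 8)
  rows 48-55 [x1,x2,x3=110]: 00001111  (ones: 4)
  rows 56-63 [x1,x2,x3=111]: 00001111  (ones: 4)
Count of 1-rows = 8+8+4+4+8+8+4+4 = 48

48


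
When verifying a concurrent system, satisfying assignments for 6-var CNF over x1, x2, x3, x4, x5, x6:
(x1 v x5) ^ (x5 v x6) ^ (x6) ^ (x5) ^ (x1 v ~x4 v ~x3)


CNF with 5 clauses over 6 vars (64 assignments).
An assignment satisfies CNF iff every clause has >=1 true literal.
Check each row (bits = x1,x2,x3,x4,x5,x6; clause T/F shown):
  row 0 [000000]: clauses=FFFFT -> 0
  row 1 [000001]: clauses=FTTFT -> 0
  row 2 [000010]: clauses=TTFTT -> 0
  row 3 [000011]: clauses=TTTTT -> 1
  row 4 [000100]: clauses=FFFFT -> 0
  (every remaining row is evaluated the same way; all 64 results are listed next)
Full result column, 8 rows per line (x1,x2,x3 fixed per line; x4,x5,x6 runs 000..111 left to right):
  rows 0-7 [x1,x2,x3=000]: 00010001  (ones: 2)
  rows 8-15 [x1,x2,x3=001]: 00010000  (ones: 1)
  rows 16-23 [x1,x2,x3=010]: 00010001  (ones: 2)
  rows 24-31 [x1,x2,x3=011]: 00010000  (ones: 1)
  rows 32-39 [x1,x2,x3=100]: 00010001  (ones: 2)
  rows 40-47 [x1,x2,x3=101]: 00010001  (ones: 2)
  rows 48-55 [x1,x2,x3=110]: 00010001  (ones: 2)
  rows 56-63 [x1,x2,x3=111]: 00010001  (ones: 2)
Satisfying assignments = 2+1+2+1+2+2+2+2 = 14

14


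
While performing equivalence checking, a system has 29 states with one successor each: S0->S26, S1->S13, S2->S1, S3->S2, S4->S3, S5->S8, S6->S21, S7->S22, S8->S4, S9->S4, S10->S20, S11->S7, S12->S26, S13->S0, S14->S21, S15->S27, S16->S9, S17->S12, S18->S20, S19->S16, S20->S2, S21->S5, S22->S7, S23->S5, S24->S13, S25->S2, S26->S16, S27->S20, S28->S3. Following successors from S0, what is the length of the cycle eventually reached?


Trace from S0 until a state repeats:
  S0 -> S26 -> S16 -> S9 -> S4 -> S3 -> S2 -> S1 -> S13 -> S0
S0 first seen at step 0, revisited at step 9.
Cycle length = 9 - 0 = 9

9


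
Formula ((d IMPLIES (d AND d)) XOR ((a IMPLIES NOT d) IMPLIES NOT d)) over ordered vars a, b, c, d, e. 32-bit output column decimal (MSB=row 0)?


Formula: ((d IMPLIES (d AND d)) XOR ((a IMPLIES NOT d) IMPLIES NOT d)) over a, b, c, d, e (32 rows)
Evaluate each row (bits = a,b,c,d,e, MSB first):
  row 0 [00000]: ((0 IMPLIES (0 AND 0)) XOR ((0 IMPLIES NOT 0) IMPLIES NOT 0)) -> 0
  row 1 [00001]: ((0 IMPLIES (0 AND 0)) XOR ((0 IMPLIES NOT 0) IMPLIES NOT 0)) -> 0
  row 2 [00010]: ((1 IMPLIES (1 AND 1)) XOR ((0 IMPLIES NOT 1) IMPLIES NOT 1)) -> 1
  row 3 [00011]: ((1 IMPLIES (1 AND 1)) XOR ((0 IMPLIES NOT 1) IMPLIES NOT 1)) -> 1
  row 4 [00100]: ((0 IMPLIES (0 AND 0)) XOR ((0 IMPLIES NOT 0) IMPLIES NOT 0)) -> 0
  row 5 [00101]: ((0 IMPLIES (0 AND 0)) XOR ((0 IMPLIES NOT 0) IMPLIES NOT 0)) -> 0
  row 6 [00110]: ((1 IMPLIES (1 AND 1)) XOR ((0 IMPLIES NOT 1) IMPLIES NOT 1)) -> 1
  row 7 [00111]: ((1 IMPLIES (1 AND 1)) XOR ((0 IMPLIES NOT 1) IMPLIES NOT 1)) -> 1
  row 8 [01000]: ((0 IMPLIES (0 AND 0)) XOR ((0 IMPLIES NOT 0) IMPLIES NOT 0)) -> 0
  row 9 [01001]: ((0 IMPLIES (0 AND 0)) XOR ((0 IMPLIES NOT 0) IMPLIES NOT 0)) -> 0
  row 10 [01010]: ((1 IMPLIES (1 AND 1)) XOR ((0 IMPLIES NOT 1) IMPLIES NOT 1)) -> 1
  row 11 [01011]: ((1 IMPLIES (1 AND 1)) XOR ((0 IMPLIES NOT 1) IMPLIES NOT 1)) -> 1
  row 12 [01100]: ((0 IMPLIES (0 AND 0)) XOR ((0 IMPLIES NOT 0) IMPLIES NOT 0)) -> 0
  row 13 [01101]: ((0 IMPLIES (0 AND 0)) XOR ((0 IMPLIES NOT 0) IMPLIES NOT 0)) -> 0
  row 14 [01110]: ((1 IMPLIES (1 AND 1)) XOR ((0 IMPLIES NOT 1) IMPLIES NOT 1)) -> 1
  row 15 [01111]: ((1 IMPLIES (1 AND 1)) XOR ((0 IMPLIES NOT 1) IMPLIES NOT 1)) -> 1
  row 16 [10000]: ((0 IMPLIES (0 AND 0)) XOR ((1 IMPLIES NOT 0) IMPLIES NOT 0)) -> 0
  row 17 [10001]: ((0 IMPLIES (0 AND 0)) XOR ((1 IMPLIES NOT 0) IMPLIES NOT 0)) -> 0
  row 18 [10010]: ((1 IMPLIES (1 AND 1)) XOR ((1 IMPLIES NOT 1) IMPLIES NOT 1)) -> 0
  row 19 [10011]: ((1 IMPLIES (1 AND 1)) XOR ((1 IMPLIES NOT 1) IMPLIES NOT 1)) -> 0
  row 20 [10100]: ((0 IMPLIES (0 AND 0)) XOR ((1 IMPLIES NOT 0) IMPLIES NOT 0)) -> 0
  row 21 [10101]: ((0 IMPLIES (0 AND 0)) XOR ((1 IMPLIES NOT 0) IMPLIES NOT 0)) -> 0
  row 22 [10110]: ((1 IMPLIES (1 AND 1)) XOR ((1 IMPLIES NOT 1) IMPLIES NOT 1)) -> 0
  row 23 [10111]: ((1 IMPLIES (1 AND 1)) XOR ((1 IMPLIES NOT 1) IMPLIES NOT 1)) -> 0
  row 24 [11000]: ((0 IMPLIES (0 AND 0)) XOR ((1 IMPLIES NOT 0) IMPLIES NOT 0)) -> 0
  row 25 [11001]: ((0 IMPLIES (0 AND 0)) XOR ((1 IMPLIES NOT 0) IMPLIES NOT 0)) -> 0
  row 26 [11010]: ((1 IMPLIES (1 AND 1)) XOR ((1 IMPLIES NOT 1) IMPLIES NOT 1)) -> 0
  row 27 [11011]: ((1 IMPLIES (1 AND 1)) XOR ((1 IMPLIES NOT 1) IMPLIES NOT 1)) -> 0
  row 28 [11100]: ((0 IMPLIES (0 AND 0)) XOR ((1 IMPLIES NOT 0) IMPLIES NOT 0)) -> 0
  row 29 [11101]: ((0 IMPLIES (0 AND 0)) XOR ((1 IMPLIES NOT 0) IMPLIES NOT 0)) -> 0
  row 30 [11110]: ((1 IMPLIES (1 AND 1)) XOR ((1 IMPLIES NOT 1) IMPLIES NOT 1)) -> 0
  row 31 [11111]: ((1 IMPLIES (1 AND 1)) XOR ((1 IMPLIES NOT 1) IMPLIES NOT 1)) -> 0
Full result column, 4 rows per line (a,b,c fixed per line; d,e runs 00..11 left to right):
  rows 0-3 [a,b,c=000]: 0011  = hex 3
  rows 4-7 [a,b,c=001]: 0011  = hex 3
  rows 8-11 [a,b,c=010]: 0011  = hex 3
  rows 12-15 [a,b,c=011]: 0011  = hex 3
  rows 16-19 [a,b,c=100]: 0000  = hex 0
  rows 20-23 [a,b,c=101]: 0000  = hex 0
  rows 24-27 [a,b,c=110]: 0000  = hex 0
  rows 28-31 [a,b,c=111]: 0000  = hex 0
Output column (row 0 .. row 31) = 00110011001100110000000000000000
Output column grouped in 4s = 0011 0011 0011 0011 0000 0000 0000 0000 = 0x33330000
Convert to decimal digit by digit (value = value*16 + digit):
  3 -> 3
  3*16 + 3 = 51
  51*16 + 3 = 819
  819*16 + 3 = 13107
  13107*16 + 0 = 209712
  209712*16 + 0 = 3355392
  3355392*16 + 0 = 53686272
  53686272*16 + 0 = 858980352
Decimal = 858980352

858980352


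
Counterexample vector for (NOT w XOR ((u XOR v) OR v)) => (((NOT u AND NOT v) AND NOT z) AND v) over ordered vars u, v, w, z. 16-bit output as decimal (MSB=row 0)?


F1 = (NOT w XOR ((u XOR v) OR v))
F2 = (((NOT u AND NOT v) AND NOT z) AND v)
Counterexample to F1=>F2 is where F1=1 and F2=0.
Evaluate each row (bits = u,v,w,z, MSB first):
  row 0 [0000]: F1=1 F2=0 -> F1&~F2 -> 1
  row 1 [0001]: F1=1 F2=0 -> F1&~F2 -> 1
  row 2 [0010]: F1=0 F2=0 -> F1&~F2 -> 0
  row 3 [0011]: F1=0 F2=0 -> F1&~F2 -> 0
  row 4 [0100]: F1=0 F2=0 -> F1&~F2 -> 0
  row 5 [0101]: F1=0 F2=0 -> F1&~F2 -> 0
  row 6 [0110]: F1=1 F2=0 -> F1&~F2 -> 1
  row 7 [0111]: F1=1 F2=0 -> F1&~F2 -> 1
  row 8 [1000]: F1=0 F2=0 -> F1&~F2 -> 0
  row 9 [1001]: F1=0 F2=0 -> F1&~F2 -> 0
  row 10 [1010]: F1=1 F2=0 -> F1&~F2 -> 1
  row 11 [1011]: F1=1 F2=0 -> F1&~F2 -> 1
  row 12 [1100]: F1=0 F2=0 -> F1&~F2 -> 0
  row 13 [1101]: F1=0 F2=0 -> F1&~F2 -> 0
  row 14 [1110]: F1=1 F2=0 -> F1&~F2 -> 1
  row 15 [1111]: F1=1 F2=0 -> F1&~F2 -> 1
Full result column, 4 rows per line (u,v fixed per line; w,z runs 00..11 left to right):
  rows 0-3 [u,v=00]: 1100  = hex C
  rows 4-7 [u,v=01]: 0011  = hex 3
  rows 8-11 [u,v=10]: 0011  = hex 3
  rows 12-15 [u,v=11]: 0011  = hex 3
Counterexample vector (row 0 .. row 15) = 1100001100110011
Output column grouped in 4s = 1100 0011 0011 0011 = 0xC333
Convert to decimal digit by digit (value = value*16 + digit):
  C -> 12
  12*16 + 3 = 195
  195*16 + 3 = 3123
  3123*16 + 3 = 49971
Decimal = 49971

49971
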